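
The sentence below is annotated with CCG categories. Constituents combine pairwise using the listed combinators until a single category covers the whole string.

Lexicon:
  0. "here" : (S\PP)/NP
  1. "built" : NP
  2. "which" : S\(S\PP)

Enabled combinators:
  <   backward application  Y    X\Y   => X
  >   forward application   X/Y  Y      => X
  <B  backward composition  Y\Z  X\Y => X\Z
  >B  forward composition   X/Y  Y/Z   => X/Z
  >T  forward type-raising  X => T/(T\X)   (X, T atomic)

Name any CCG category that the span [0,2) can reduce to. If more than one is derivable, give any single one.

[0,3] S   <
  [0,2] S\PP   >
    [0,1] "here" : (S\PP)/NP
    [1,2] "built" : NP
  [2,3] "which" : S\(S\PP)

S\PP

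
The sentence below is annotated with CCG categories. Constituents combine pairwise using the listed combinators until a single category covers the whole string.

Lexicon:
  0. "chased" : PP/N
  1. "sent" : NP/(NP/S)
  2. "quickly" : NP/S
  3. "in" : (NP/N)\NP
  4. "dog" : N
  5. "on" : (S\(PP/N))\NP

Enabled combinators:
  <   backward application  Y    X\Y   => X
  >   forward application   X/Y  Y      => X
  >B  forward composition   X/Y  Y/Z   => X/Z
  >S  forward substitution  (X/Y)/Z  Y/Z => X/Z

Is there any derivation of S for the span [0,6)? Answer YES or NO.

YES

[0,6] S   <
  [0,1] "chased" : PP/N
  [1,6] S\(PP/N)   <
    [1,5] NP   >
      [1,4] NP/N   <
        [1,3] NP   >
          [1,2] "sent" : NP/(NP/S)
          [2,3] "quickly" : NP/S
        [3,4] "in" : (NP/N)\NP
      [4,5] "dog" : N
    [5,6] "on" : (S\(PP/N))\NP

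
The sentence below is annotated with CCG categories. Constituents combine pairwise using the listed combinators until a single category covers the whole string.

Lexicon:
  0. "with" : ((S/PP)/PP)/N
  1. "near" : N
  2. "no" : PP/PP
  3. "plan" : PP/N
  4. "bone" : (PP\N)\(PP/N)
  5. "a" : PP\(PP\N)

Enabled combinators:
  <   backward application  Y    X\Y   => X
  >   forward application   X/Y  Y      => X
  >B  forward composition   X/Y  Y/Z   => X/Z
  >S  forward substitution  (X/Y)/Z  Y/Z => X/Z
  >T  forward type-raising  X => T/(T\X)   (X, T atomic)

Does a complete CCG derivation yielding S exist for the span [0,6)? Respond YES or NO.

YES

[0,6] S   >
  [0,3] S/PP   >S
    [0,2] (S/PP)/PP   >
      [0,1] "with" : ((S/PP)/PP)/N
      [1,2] "near" : N
    [2,3] "no" : PP/PP
  [3,6] PP   <
    [3,5] PP\N   <
      [3,4] "plan" : PP/N
      [4,5] "bone" : (PP\N)\(PP/N)
    [5,6] "a" : PP\(PP\N)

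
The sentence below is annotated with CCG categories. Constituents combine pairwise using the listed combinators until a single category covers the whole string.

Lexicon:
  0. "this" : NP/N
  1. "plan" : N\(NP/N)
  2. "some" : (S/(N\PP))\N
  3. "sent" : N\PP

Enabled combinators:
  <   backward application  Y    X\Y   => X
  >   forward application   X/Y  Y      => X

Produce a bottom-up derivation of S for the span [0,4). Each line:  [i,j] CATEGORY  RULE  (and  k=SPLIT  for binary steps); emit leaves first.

[0,4] S   >
  [0,3] S/(N\PP)   <
    [0,2] N   <
      [0,1] "this" : NP/N
      [1,2] "plan" : N\(NP/N)
    [2,3] "some" : (S/(N\PP))\N
  [3,4] "sent" : N\PP

[0,1] NP/N  lex  "this"
[1,2] N\(NP/N)  lex  "plan"
[0,2] N  <  k=1
[2,3] (S/(N\PP))\N  lex  "some"
[0,3] S/(N\PP)  <  k=2
[3,4] N\PP  lex  "sent"
[0,4] S  >  k=3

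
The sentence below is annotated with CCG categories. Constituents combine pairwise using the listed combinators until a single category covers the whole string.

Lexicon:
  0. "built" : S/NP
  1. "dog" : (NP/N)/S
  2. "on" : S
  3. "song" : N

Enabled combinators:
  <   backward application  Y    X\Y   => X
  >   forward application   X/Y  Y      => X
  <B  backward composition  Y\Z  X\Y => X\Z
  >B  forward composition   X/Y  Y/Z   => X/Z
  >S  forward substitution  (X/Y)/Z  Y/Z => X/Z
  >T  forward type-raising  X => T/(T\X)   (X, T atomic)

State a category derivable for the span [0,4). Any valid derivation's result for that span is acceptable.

S

[0,4] S   >
  [0,1] "built" : S/NP
  [1,4] NP   >
    [1,3] NP/N   >
      [1,2] "dog" : (NP/N)/S
      [2,3] "on" : S
    [3,4] "song" : N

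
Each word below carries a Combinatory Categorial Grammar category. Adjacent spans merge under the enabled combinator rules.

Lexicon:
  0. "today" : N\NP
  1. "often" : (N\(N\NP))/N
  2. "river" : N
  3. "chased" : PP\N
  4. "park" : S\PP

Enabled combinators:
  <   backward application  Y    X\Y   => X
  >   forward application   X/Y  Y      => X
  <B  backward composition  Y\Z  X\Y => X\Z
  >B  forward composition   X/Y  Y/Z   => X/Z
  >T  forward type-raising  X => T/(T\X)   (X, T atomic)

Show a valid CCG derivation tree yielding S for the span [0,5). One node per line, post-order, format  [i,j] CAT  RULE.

[0,1] N\NP  lex  "today"
[1,2] (N\(N\NP))/N  lex  "often"
[2,3] N  lex  "river"
[1,3] N\(N\NP)  >  k=2
[0,3] N  <  k=1
[3,4] PP\N  lex  "chased"
[4,5] S\PP  lex  "park"
[3,5] S\N  <B  k=4
[0,5] S  <  k=3

[0,5] S   <
  [0,3] N   <
    [0,1] "today" : N\NP
    [1,3] N\(N\NP)   >
      [1,2] "often" : (N\(N\NP))/N
      [2,3] "river" : N
  [3,5] S\N   <B
    [3,4] "chased" : PP\N
    [4,5] "park" : S\PP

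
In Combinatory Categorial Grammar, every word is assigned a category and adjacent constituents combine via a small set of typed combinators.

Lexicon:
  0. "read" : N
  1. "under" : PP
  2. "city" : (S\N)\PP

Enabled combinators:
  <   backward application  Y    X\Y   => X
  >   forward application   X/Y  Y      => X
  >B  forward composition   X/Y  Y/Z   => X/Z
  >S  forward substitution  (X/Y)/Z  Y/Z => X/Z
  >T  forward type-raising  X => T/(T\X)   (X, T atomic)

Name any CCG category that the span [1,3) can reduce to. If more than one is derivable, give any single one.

S\N

[0,3] S   >
  [0,1] S/(S\N)   >T
    [0,1] "read" : N
  [1,3] S\N   <
    [1,2] "under" : PP
    [2,3] "city" : (S\N)\PP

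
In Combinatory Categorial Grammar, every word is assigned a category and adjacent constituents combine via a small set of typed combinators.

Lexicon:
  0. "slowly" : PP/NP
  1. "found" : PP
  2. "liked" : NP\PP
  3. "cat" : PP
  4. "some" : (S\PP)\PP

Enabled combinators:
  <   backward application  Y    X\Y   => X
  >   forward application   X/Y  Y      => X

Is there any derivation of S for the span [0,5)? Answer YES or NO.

YES

[0,5] S   <
  [0,3] PP   >
    [0,1] "slowly" : PP/NP
    [1,3] NP   <
      [1,2] "found" : PP
      [2,3] "liked" : NP\PP
  [3,5] S\PP   <
    [3,4] "cat" : PP
    [4,5] "some" : (S\PP)\PP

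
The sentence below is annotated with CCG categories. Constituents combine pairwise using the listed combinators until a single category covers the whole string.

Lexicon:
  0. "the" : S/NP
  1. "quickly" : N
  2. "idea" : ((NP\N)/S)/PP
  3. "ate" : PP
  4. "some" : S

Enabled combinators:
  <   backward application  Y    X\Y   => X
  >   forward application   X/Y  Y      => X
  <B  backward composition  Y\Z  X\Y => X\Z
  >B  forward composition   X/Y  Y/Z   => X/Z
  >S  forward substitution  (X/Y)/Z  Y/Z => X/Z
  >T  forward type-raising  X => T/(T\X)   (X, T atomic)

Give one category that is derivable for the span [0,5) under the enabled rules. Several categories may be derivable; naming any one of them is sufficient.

S

[0,5] S   >
  [0,1] "the" : S/NP
  [1,5] NP   <
    [1,2] "quickly" : N
    [2,5] NP\N   >
      [2,4] (NP\N)/S   >
        [2,3] "idea" : ((NP\N)/S)/PP
        [3,4] "ate" : PP
      [4,5] "some" : S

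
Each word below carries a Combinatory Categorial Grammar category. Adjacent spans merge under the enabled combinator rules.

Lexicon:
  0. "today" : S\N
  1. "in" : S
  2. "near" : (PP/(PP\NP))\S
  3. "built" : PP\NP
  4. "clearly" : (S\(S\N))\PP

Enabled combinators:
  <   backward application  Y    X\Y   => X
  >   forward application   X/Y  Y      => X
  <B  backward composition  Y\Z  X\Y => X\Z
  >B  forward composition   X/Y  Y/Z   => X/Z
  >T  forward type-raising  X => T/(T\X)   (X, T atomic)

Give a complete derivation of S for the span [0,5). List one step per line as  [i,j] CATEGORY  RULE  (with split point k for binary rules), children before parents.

[0,5] S   <
  [0,1] "today" : S\N
  [1,5] S\(S\N)   <
    [1,4] PP   >
      [1,3] PP/(PP\NP)   <
        [1,2] "in" : S
        [2,3] "near" : (PP/(PP\NP))\S
      [3,4] "built" : PP\NP
    [4,5] "clearly" : (S\(S\N))\PP

[0,1] S\N  lex  "today"
[1,2] S  lex  "in"
[2,3] (PP/(PP\NP))\S  lex  "near"
[1,3] PP/(PP\NP)  <  k=2
[3,4] PP\NP  lex  "built"
[1,4] PP  >  k=3
[4,5] (S\(S\N))\PP  lex  "clearly"
[1,5] S\(S\N)  <  k=4
[0,5] S  <  k=1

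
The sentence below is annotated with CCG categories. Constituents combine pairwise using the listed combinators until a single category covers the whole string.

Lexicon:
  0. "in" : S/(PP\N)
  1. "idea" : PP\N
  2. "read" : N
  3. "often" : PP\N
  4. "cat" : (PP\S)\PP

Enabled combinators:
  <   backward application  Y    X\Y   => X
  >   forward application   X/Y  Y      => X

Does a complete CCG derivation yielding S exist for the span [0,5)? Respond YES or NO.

NO

S/(PP\N) PP\N N PP\N (PP\S)\PP
CKY chart[0,5] = {PP}; S ∉ chart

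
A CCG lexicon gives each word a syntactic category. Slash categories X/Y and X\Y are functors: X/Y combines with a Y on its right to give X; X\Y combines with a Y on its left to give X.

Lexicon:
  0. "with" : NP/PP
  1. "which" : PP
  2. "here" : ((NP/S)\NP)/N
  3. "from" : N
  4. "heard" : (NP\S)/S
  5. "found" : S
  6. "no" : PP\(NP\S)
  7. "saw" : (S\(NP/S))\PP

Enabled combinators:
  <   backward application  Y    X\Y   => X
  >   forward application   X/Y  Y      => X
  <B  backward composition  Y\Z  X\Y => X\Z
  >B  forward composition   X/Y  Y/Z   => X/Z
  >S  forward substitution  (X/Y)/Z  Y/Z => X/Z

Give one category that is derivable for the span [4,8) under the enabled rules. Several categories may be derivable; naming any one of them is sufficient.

[0,8] S   <
  [0,2] NP   >
    [0,1] "with" : NP/PP
    [1,2] "which" : PP
  [2,8] S\NP   <B
    [2,4] (NP/S)\NP   >
      [2,3] "here" : ((NP/S)\NP)/N
      [3,4] "from" : N
    [4,8] S\(NP/S)   <
      [4,7] PP   <
        [4,6] NP\S   >
          [4,5] "heard" : (NP\S)/S
          [5,6] "found" : S
        [6,7] "no" : PP\(NP\S)
      [7,8] "saw" : (S\(NP/S))\PP

S\(NP/S)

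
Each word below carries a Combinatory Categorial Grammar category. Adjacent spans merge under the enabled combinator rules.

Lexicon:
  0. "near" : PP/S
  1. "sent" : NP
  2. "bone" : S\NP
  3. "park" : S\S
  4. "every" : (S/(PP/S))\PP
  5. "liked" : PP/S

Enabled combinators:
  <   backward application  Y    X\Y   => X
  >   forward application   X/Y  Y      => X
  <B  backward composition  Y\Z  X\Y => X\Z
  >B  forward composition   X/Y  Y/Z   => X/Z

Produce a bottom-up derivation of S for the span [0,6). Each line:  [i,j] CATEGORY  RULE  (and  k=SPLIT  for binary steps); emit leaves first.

[0,6] S   >
  [0,5] S/(PP/S)   <
    [0,4] PP   >
      [0,1] "near" : PP/S
      [1,4] S   <
        [1,2] "sent" : NP
        [2,4] S\NP   <B
          [2,3] "bone" : S\NP
          [3,4] "park" : S\S
    [4,5] "every" : (S/(PP/S))\PP
  [5,6] "liked" : PP/S

[0,1] PP/S  lex  "near"
[1,2] NP  lex  "sent"
[2,3] S\NP  lex  "bone"
[3,4] S\S  lex  "park"
[2,4] S\NP  <B  k=3
[1,4] S  <  k=2
[0,4] PP  >  k=1
[4,5] (S/(PP/S))\PP  lex  "every"
[0,5] S/(PP/S)  <  k=4
[5,6] PP/S  lex  "liked"
[0,6] S  >  k=5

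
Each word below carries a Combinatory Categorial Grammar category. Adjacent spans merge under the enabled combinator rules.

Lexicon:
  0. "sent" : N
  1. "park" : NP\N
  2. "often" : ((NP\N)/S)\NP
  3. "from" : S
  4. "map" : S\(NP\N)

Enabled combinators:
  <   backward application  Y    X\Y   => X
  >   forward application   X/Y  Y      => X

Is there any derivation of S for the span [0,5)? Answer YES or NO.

YES

[0,5] S   <
  [0,4] NP\N   >
    [0,3] (NP\N)/S   <
      [0,2] NP   <
        [0,1] "sent" : N
        [1,2] "park" : NP\N
      [2,3] "often" : ((NP\N)/S)\NP
    [3,4] "from" : S
  [4,5] "map" : S\(NP\N)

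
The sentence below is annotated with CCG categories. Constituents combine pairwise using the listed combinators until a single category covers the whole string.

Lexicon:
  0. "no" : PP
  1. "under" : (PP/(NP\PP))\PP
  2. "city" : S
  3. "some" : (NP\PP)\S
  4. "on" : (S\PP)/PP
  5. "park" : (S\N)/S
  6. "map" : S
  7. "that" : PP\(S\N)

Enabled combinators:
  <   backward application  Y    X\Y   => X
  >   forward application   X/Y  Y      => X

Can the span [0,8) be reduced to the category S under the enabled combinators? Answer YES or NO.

YES

[0,8] S   <
  [0,4] PP   >
    [0,2] PP/(NP\PP)   <
      [0,1] "no" : PP
      [1,2] "under" : (PP/(NP\PP))\PP
    [2,4] NP\PP   <
      [2,3] "city" : S
      [3,4] "some" : (NP\PP)\S
  [4,8] S\PP   >
    [4,5] "on" : (S\PP)/PP
    [5,8] PP   <
      [5,7] S\N   >
        [5,6] "park" : (S\N)/S
        [6,7] "map" : S
      [7,8] "that" : PP\(S\N)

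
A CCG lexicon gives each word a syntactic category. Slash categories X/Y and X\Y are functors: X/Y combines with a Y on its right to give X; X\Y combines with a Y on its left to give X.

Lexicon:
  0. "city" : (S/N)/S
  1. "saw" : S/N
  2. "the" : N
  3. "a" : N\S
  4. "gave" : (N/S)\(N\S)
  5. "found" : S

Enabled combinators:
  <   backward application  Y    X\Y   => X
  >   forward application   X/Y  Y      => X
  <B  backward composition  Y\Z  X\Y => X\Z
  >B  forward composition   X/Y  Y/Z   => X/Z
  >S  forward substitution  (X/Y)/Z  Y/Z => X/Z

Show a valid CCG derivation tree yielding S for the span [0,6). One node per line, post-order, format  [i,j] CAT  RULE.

[0,1] (S/N)/S  lex  "city"
[1,2] S/N  lex  "saw"
[2,3] N  lex  "the"
[1,3] S  >  k=2
[0,3] S/N  >  k=1
[3,4] N\S  lex  "a"
[4,5] (N/S)\(N\S)  lex  "gave"
[3,5] N/S  <  k=4
[5,6] S  lex  "found"
[3,6] N  >  k=5
[0,6] S  >  k=3

[0,6] S   >
  [0,3] S/N   >
    [0,1] "city" : (S/N)/S
    [1,3] S   >
      [1,2] "saw" : S/N
      [2,3] "the" : N
  [3,6] N   >
    [3,5] N/S   <
      [3,4] "a" : N\S
      [4,5] "gave" : (N/S)\(N\S)
    [5,6] "found" : S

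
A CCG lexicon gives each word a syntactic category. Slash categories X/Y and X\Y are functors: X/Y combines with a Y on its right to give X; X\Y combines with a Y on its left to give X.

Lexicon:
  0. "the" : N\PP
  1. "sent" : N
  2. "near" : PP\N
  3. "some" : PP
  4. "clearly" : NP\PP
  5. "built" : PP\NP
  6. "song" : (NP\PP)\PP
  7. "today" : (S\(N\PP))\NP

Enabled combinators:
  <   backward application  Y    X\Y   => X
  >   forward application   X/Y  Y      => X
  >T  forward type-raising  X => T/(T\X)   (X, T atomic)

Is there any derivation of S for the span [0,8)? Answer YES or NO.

[0,8] S   <
  [0,1] "the" : N\PP
  [1,8] S\(N\PP)   <
    [1,7] NP   <
      [1,3] PP   <
        [1,2] "sent" : N
        [2,3] "near" : PP\N
      [3,7] NP\PP   <
        [3,6] PP   <
          [3,5] NP   <
            [3,4] "some" : PP
            [4,5] "clearly" : NP\PP
          [5,6] "built" : PP\NP
        [6,7] "song" : (NP\PP)\PP
    [7,8] "today" : (S\(N\PP))\NP

YES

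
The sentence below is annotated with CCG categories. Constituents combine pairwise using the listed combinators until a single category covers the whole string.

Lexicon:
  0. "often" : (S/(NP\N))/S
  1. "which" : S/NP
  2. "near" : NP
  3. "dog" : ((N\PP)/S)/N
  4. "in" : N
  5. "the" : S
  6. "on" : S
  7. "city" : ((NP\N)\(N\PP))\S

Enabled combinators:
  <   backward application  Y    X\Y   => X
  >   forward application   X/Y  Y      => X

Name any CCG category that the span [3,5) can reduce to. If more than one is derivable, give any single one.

(N\PP)/S

[0,8] S   >
  [0,3] S/(NP\N)   >
    [0,1] "often" : (S/(NP\N))/S
    [1,3] S   >
      [1,2] "which" : S/NP
      [2,3] "near" : NP
  [3,8] NP\N   <
    [3,6] N\PP   >
      [3,5] (N\PP)/S   >
        [3,4] "dog" : ((N\PP)/S)/N
        [4,5] "in" : N
      [5,6] "the" : S
    [6,8] (NP\N)\(N\PP)   <
      [6,7] "on" : S
      [7,8] "city" : ((NP\N)\(N\PP))\S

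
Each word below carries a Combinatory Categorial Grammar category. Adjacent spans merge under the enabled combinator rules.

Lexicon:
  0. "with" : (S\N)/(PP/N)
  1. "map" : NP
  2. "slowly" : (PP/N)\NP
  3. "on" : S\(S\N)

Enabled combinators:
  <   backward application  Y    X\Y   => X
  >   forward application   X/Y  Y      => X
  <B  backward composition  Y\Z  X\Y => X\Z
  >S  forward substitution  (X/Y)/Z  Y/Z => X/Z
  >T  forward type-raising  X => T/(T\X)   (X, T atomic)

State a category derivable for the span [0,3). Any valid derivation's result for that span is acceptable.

S\N

[0,4] S   <
  [0,3] S\N   >
    [0,1] "with" : (S\N)/(PP/N)
    [1,3] PP/N   <
      [1,2] "map" : NP
      [2,3] "slowly" : (PP/N)\NP
  [3,4] "on" : S\(S\N)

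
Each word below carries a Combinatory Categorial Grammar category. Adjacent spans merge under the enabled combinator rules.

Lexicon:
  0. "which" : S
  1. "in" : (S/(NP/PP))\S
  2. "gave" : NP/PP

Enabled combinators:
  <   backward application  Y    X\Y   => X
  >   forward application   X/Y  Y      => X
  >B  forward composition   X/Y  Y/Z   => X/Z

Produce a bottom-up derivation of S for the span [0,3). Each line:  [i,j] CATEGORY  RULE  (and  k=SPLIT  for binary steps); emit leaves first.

[0,1] S  lex  "which"
[1,2] (S/(NP/PP))\S  lex  "in"
[0,2] S/(NP/PP)  <  k=1
[2,3] NP/PP  lex  "gave"
[0,3] S  >  k=2

[0,3] S   >
  [0,2] S/(NP/PP)   <
    [0,1] "which" : S
    [1,2] "in" : (S/(NP/PP))\S
  [2,3] "gave" : NP/PP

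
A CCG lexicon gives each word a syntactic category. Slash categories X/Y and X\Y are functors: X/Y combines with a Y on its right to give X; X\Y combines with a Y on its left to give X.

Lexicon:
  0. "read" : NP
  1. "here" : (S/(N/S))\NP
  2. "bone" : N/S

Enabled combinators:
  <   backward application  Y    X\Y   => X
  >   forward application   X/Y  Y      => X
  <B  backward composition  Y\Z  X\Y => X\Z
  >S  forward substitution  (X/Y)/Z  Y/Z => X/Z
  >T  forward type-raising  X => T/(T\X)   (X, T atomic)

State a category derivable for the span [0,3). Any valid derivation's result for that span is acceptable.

S

[0,3] S   >
  [0,2] S/(N/S)   <
    [0,1] "read" : NP
    [1,2] "here" : (S/(N/S))\NP
  [2,3] "bone" : N/S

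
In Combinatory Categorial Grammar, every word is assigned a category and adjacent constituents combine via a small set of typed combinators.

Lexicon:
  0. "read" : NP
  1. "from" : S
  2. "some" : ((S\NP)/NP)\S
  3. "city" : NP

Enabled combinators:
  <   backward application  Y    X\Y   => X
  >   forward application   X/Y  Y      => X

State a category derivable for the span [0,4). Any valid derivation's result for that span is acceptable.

S

[0,4] S   <
  [0,1] "read" : NP
  [1,4] S\NP   >
    [1,3] (S\NP)/NP   <
      [1,2] "from" : S
      [2,3] "some" : ((S\NP)/NP)\S
    [3,4] "city" : NP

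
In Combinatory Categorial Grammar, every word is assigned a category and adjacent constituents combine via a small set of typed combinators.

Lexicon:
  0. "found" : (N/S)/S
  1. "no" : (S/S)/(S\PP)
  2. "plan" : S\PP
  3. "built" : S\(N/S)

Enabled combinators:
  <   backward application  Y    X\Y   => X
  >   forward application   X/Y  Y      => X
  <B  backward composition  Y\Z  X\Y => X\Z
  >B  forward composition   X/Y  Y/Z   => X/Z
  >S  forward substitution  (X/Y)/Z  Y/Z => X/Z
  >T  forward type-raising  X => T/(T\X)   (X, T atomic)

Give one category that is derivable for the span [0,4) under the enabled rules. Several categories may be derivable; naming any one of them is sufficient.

[0,4] S   <
  [0,3] N/S   >S
    [0,1] "found" : (N/S)/S
    [1,3] S/S   >
      [1,2] "no" : (S/S)/(S\PP)
      [2,3] "plan" : S\PP
  [3,4] "built" : S\(N/S)

S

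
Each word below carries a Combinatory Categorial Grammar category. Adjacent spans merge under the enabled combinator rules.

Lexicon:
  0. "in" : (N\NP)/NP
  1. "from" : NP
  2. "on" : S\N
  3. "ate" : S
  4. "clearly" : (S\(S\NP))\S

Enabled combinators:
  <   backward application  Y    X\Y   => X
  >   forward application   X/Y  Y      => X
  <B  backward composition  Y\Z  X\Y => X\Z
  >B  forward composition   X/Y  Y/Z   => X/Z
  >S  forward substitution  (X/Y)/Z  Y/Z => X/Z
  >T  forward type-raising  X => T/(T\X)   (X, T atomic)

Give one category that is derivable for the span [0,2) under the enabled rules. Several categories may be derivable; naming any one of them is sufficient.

N\NP

[0,5] S   <
  [0,3] S\NP   <B
    [0,2] N\NP   >
      [0,1] "in" : (N\NP)/NP
      [1,2] "from" : NP
    [2,3] "on" : S\N
  [3,5] S\(S\NP)   <
    [3,4] "ate" : S
    [4,5] "clearly" : (S\(S\NP))\S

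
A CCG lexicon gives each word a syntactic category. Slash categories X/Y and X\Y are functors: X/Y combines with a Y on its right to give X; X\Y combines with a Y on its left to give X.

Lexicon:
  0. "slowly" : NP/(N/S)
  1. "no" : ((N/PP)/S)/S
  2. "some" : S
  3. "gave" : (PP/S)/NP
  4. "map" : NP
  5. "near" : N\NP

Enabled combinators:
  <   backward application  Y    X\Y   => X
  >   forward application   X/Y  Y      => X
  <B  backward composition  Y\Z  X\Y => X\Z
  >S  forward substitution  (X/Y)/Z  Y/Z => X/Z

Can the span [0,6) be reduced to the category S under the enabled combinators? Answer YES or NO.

NO

NP/(N/S) ((N/PP)/S)/S S (PP/S)/NP NP N\NP
CKY chart[0,6] = {N}; S ∉ chart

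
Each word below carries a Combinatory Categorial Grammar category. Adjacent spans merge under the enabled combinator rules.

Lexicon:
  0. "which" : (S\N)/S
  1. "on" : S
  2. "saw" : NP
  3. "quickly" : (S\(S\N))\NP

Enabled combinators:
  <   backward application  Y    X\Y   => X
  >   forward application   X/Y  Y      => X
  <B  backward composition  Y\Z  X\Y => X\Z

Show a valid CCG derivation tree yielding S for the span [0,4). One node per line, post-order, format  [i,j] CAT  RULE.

[0,4] S   <
  [0,2] S\N   >
    [0,1] "which" : (S\N)/S
    [1,2] "on" : S
  [2,4] S\(S\N)   <
    [2,3] "saw" : NP
    [3,4] "quickly" : (S\(S\N))\NP

[0,1] (S\N)/S  lex  "which"
[1,2] S  lex  "on"
[0,2] S\N  >  k=1
[2,3] NP  lex  "saw"
[3,4] (S\(S\N))\NP  lex  "quickly"
[2,4] S\(S\N)  <  k=3
[0,4] S  <  k=2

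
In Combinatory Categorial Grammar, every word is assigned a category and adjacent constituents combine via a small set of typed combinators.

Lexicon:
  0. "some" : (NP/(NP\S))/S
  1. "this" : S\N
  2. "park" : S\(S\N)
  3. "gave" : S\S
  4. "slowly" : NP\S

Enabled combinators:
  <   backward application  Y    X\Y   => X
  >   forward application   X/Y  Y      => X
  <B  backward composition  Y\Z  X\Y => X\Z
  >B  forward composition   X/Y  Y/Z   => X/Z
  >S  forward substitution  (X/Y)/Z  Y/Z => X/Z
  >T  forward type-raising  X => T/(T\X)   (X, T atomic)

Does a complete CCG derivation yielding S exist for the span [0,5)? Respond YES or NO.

NO

(NP/(NP\S))/S S\N S\(S\N) S\S NP\S
CKY chart[0,5] = {(NP/(NP\S))/(S\NP), N/(N\NP), NP, NP/(NP\NP), PP/(PP\NP), S/(S\NP)}; S ∉ chart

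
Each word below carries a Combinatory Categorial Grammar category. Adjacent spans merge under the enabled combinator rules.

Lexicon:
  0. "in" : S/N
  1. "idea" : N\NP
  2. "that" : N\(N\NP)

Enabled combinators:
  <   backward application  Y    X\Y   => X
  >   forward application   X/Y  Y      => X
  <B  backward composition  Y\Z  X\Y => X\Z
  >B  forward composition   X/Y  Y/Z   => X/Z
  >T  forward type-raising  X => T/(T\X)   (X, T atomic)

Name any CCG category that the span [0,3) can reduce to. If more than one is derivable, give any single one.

S

[0,3] S   >
  [0,1] "in" : S/N
  [1,3] N   <
    [1,2] "idea" : N\NP
    [2,3] "that" : N\(N\NP)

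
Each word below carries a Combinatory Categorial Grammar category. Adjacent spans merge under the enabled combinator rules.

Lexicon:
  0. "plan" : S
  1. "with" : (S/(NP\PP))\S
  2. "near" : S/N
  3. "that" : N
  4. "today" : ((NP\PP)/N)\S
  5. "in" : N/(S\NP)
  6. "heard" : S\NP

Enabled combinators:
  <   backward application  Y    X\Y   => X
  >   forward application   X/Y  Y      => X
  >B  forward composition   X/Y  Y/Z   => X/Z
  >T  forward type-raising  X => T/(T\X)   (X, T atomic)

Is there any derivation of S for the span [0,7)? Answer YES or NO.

YES

[0,7] S   >
  [0,2] S/(NP\PP)   <
    [0,1] "plan" : S
    [1,2] "with" : (S/(NP\PP))\S
  [2,7] NP\PP   >
    [2,5] (NP\PP)/N   <
      [2,4] S   >
        [2,3] "near" : S/N
        [3,4] "that" : N
      [4,5] "today" : ((NP\PP)/N)\S
    [5,7] N   >
      [5,6] "in" : N/(S\NP)
      [6,7] "heard" : S\NP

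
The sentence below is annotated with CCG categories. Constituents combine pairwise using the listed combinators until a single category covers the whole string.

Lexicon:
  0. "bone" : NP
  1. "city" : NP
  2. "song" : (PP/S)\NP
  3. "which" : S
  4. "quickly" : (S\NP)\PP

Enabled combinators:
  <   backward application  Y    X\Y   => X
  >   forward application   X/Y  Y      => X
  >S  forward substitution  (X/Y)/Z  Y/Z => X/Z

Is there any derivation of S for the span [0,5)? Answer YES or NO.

[0,5] S   <
  [0,1] "bone" : NP
  [1,5] S\NP   <
    [1,4] PP   >
      [1,3] PP/S   <
        [1,2] "city" : NP
        [2,3] "song" : (PP/S)\NP
      [3,4] "which" : S
    [4,5] "quickly" : (S\NP)\PP

YES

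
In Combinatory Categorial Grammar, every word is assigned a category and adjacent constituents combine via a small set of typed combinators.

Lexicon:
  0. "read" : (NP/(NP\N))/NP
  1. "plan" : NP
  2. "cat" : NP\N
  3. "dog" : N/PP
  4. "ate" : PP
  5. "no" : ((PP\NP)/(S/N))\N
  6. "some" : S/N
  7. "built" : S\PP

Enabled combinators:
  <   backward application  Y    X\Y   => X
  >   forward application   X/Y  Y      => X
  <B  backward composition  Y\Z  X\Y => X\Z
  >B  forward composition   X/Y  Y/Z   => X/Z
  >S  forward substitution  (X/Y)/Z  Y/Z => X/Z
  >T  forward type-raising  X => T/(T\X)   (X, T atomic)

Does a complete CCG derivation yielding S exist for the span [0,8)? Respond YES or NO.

[0,8] S   <
  [0,3] NP   >
    [0,2] NP/(NP\N)   >
      [0,1] "read" : (NP/(NP\N))/NP
      [1,2] "plan" : NP
    [2,3] "cat" : NP\N
  [3,8] S\NP   <B
    [3,7] PP\NP   >
      [3,6] (PP\NP)/(S/N)   <
        [3,5] N   >
          [3,4] "dog" : N/PP
          [4,5] "ate" : PP
        [5,6] "no" : ((PP\NP)/(S/N))\N
      [6,7] "some" : S/N
    [7,8] "built" : S\PP

YES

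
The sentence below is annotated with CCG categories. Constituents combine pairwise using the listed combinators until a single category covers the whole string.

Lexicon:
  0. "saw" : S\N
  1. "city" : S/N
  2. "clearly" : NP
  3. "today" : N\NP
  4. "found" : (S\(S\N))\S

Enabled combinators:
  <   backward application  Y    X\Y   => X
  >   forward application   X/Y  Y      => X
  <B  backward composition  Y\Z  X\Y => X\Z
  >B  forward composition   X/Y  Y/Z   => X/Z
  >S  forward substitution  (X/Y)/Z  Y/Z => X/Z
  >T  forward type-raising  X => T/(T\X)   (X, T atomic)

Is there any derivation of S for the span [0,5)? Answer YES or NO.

YES

[0,5] S   <
  [0,1] "saw" : S\N
  [1,5] S\(S\N)   <
    [1,4] S   >
      [1,2] "city" : S/N
      [2,4] N   <
        [2,3] "clearly" : NP
        [3,4] "today" : N\NP
    [4,5] "found" : (S\(S\N))\S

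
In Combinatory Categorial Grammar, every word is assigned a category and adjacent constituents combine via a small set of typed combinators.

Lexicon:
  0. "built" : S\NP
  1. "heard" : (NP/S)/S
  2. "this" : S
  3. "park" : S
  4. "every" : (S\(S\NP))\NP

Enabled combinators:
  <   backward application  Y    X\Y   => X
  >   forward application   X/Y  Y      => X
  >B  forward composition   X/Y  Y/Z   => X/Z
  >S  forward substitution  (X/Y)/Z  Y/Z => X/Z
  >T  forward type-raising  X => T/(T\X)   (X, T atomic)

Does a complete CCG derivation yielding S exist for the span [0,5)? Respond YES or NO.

[0,5] S   <
  [0,1] "built" : S\NP
  [1,5] S\(S\NP)   <
    [1,4] NP   >
      [1,3] NP/S   >
        [1,2] "heard" : (NP/S)/S
        [2,3] "this" : S
      [3,4] "park" : S
    [4,5] "every" : (S\(S\NP))\NP

YES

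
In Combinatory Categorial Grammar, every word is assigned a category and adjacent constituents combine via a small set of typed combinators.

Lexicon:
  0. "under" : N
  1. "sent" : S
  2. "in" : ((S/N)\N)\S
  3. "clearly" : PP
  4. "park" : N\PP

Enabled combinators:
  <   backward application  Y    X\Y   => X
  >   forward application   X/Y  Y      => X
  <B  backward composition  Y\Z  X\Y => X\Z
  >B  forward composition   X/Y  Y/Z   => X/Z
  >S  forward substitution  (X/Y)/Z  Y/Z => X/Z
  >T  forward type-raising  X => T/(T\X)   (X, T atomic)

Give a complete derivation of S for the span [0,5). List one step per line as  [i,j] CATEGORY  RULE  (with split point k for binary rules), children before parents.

[0,5] S   >
  [0,3] S/N   <
    [0,1] "under" : N
    [1,3] (S/N)\N   <
      [1,2] "sent" : S
      [2,3] "in" : ((S/N)\N)\S
  [3,5] N   <
    [3,4] "clearly" : PP
    [4,5] "park" : N\PP

[0,1] N  lex  "under"
[1,2] S  lex  "sent"
[2,3] ((S/N)\N)\S  lex  "in"
[1,3] (S/N)\N  <  k=2
[0,3] S/N  <  k=1
[3,4] PP  lex  "clearly"
[4,5] N\PP  lex  "park"
[3,5] N  <  k=4
[0,5] S  >  k=3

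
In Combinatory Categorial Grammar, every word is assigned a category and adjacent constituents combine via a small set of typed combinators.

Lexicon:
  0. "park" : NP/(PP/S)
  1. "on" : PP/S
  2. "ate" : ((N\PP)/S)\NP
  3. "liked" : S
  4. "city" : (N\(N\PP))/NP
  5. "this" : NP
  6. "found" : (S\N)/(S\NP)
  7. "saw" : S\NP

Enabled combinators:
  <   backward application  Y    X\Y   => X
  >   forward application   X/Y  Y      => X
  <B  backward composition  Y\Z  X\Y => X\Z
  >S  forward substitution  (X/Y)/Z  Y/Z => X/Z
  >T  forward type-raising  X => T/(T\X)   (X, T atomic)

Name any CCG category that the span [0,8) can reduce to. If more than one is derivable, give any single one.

S

[0,8] S   <
  [0,6] N   <
    [0,4] N\PP   >
      [0,3] (N\PP)/S   <
        [0,2] NP   >
          [0,1] "park" : NP/(PP/S)
          [1,2] "on" : PP/S
        [2,3] "ate" : ((N\PP)/S)\NP
      [3,4] "liked" : S
    [4,6] N\(N\PP)   >
      [4,5] "city" : (N\(N\PP))/NP
      [5,6] "this" : NP
  [6,8] S\N   >
    [6,7] "found" : (S\N)/(S\NP)
    [7,8] "saw" : S\NP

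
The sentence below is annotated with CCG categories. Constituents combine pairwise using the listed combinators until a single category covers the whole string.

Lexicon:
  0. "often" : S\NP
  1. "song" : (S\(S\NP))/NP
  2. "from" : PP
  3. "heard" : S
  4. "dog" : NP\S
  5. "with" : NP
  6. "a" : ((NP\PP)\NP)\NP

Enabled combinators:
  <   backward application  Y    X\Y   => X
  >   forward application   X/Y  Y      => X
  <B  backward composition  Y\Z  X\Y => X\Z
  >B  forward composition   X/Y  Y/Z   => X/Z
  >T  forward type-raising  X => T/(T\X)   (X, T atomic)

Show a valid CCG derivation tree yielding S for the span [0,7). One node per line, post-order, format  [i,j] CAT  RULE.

[0,1] S\NP  lex  "often"
[1,2] (S\(S\NP))/NP  lex  "song"
[2,3] PP  lex  "from"
[3,4] S  lex  "heard"
[4,5] NP\S  lex  "dog"
[3,5] NP  <  k=4
[5,6] NP  lex  "with"
[6,7] ((NP\PP)\NP)\NP  lex  "a"
[5,7] (NP\PP)\NP  <  k=6
[3,7] NP\PP  <  k=5
[2,7] NP  <  k=3
[1,7] S\(S\NP)  >  k=2
[0,7] S  <  k=1

[0,7] S   <
  [0,1] "often" : S\NP
  [1,7] S\(S\NP)   >
    [1,2] "song" : (S\(S\NP))/NP
    [2,7] NP   <
      [2,3] "from" : PP
      [3,7] NP\PP   <
        [3,5] NP   <
          [3,4] "heard" : S
          [4,5] "dog" : NP\S
        [5,7] (NP\PP)\NP   <
          [5,6] "with" : NP
          [6,7] "a" : ((NP\PP)\NP)\NP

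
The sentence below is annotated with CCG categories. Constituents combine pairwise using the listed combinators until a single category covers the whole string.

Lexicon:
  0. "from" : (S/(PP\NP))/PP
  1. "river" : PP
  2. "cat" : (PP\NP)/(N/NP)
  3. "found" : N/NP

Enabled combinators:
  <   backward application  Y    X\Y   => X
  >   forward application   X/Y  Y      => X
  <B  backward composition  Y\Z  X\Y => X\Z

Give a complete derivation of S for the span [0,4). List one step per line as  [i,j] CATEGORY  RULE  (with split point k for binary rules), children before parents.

[0,4] S   >
  [0,2] S/(PP\NP)   >
    [0,1] "from" : (S/(PP\NP))/PP
    [1,2] "river" : PP
  [2,4] PP\NP   >
    [2,3] "cat" : (PP\NP)/(N/NP)
    [3,4] "found" : N/NP

[0,1] (S/(PP\NP))/PP  lex  "from"
[1,2] PP  lex  "river"
[0,2] S/(PP\NP)  >  k=1
[2,3] (PP\NP)/(N/NP)  lex  "cat"
[3,4] N/NP  lex  "found"
[2,4] PP\NP  >  k=3
[0,4] S  >  k=2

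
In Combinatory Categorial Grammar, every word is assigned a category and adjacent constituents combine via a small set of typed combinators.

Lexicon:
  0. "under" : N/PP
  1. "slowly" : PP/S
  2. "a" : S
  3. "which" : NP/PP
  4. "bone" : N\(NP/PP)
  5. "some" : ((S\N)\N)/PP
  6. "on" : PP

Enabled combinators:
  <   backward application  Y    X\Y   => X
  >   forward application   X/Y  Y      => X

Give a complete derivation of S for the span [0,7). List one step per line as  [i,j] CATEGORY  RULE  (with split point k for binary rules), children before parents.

[0,7] S   <
  [0,3] N   >
    [0,1] "under" : N/PP
    [1,3] PP   >
      [1,2] "slowly" : PP/S
      [2,3] "a" : S
  [3,7] S\N   <
    [3,5] N   <
      [3,4] "which" : NP/PP
      [4,5] "bone" : N\(NP/PP)
    [5,7] (S\N)\N   >
      [5,6] "some" : ((S\N)\N)/PP
      [6,7] "on" : PP

[0,1] N/PP  lex  "under"
[1,2] PP/S  lex  "slowly"
[2,3] S  lex  "a"
[1,3] PP  >  k=2
[0,3] N  >  k=1
[3,4] NP/PP  lex  "which"
[4,5] N\(NP/PP)  lex  "bone"
[3,5] N  <  k=4
[5,6] ((S\N)\N)/PP  lex  "some"
[6,7] PP  lex  "on"
[5,7] (S\N)\N  >  k=6
[3,7] S\N  <  k=5
[0,7] S  <  k=3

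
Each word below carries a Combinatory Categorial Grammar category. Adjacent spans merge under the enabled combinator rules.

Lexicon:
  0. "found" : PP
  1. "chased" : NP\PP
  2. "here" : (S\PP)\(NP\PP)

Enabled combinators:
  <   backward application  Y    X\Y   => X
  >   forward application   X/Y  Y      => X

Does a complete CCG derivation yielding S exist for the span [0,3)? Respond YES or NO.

YES

[0,3] S   <
  [0,1] "found" : PP
  [1,3] S\PP   <
    [1,2] "chased" : NP\PP
    [2,3] "here" : (S\PP)\(NP\PP)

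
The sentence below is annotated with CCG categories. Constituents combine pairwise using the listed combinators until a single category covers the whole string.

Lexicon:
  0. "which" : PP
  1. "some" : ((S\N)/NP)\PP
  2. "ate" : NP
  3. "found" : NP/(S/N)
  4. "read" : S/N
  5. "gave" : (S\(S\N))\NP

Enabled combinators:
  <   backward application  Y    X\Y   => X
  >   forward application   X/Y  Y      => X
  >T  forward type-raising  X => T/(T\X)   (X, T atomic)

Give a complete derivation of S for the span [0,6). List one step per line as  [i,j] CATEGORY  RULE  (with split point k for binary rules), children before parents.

[0,6] S   <
  [0,3] S\N   >
    [0,2] (S\N)/NP   <
      [0,1] "which" : PP
      [1,2] "some" : ((S\N)/NP)\PP
    [2,3] "ate" : NP
  [3,6] S\(S\N)   <
    [3,5] NP   >
      [3,4] "found" : NP/(S/N)
      [4,5] "read" : S/N
    [5,6] "gave" : (S\(S\N))\NP

[0,1] PP  lex  "which"
[1,2] ((S\N)/NP)\PP  lex  "some"
[0,2] (S\N)/NP  <  k=1
[2,3] NP  lex  "ate"
[0,3] S\N  >  k=2
[3,4] NP/(S/N)  lex  "found"
[4,5] S/N  lex  "read"
[3,5] NP  >  k=4
[5,6] (S\(S\N))\NP  lex  "gave"
[3,6] S\(S\N)  <  k=5
[0,6] S  <  k=3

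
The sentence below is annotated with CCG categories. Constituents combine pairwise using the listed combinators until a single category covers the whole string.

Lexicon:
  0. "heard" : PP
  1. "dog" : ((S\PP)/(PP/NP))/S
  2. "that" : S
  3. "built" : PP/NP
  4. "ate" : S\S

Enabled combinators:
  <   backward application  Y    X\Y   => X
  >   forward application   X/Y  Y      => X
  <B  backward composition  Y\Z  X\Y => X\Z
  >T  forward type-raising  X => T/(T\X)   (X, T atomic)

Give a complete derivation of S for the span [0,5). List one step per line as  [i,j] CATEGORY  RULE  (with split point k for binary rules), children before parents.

[0,1] PP  lex  "heard"
[0,1] S/(S\PP)  >T
[1,2] ((S\PP)/(PP/NP))/S  lex  "dog"
[2,3] S  lex  "that"
[1,3] (S\PP)/(PP/NP)  >  k=2
[3,4] PP/NP  lex  "built"
[1,4] S\PP  >  k=3
[4,5] S\S  lex  "ate"
[1,5] S\PP  <B  k=4
[0,5] S  >  k=1

[0,5] S   >
  [0,1] S/(S\PP)   >T
    [0,1] "heard" : PP
  [1,5] S\PP   <B
    [1,4] S\PP   >
      [1,3] (S\PP)/(PP/NP)   >
        [1,2] "dog" : ((S\PP)/(PP/NP))/S
        [2,3] "that" : S
      [3,4] "built" : PP/NP
    [4,5] "ate" : S\S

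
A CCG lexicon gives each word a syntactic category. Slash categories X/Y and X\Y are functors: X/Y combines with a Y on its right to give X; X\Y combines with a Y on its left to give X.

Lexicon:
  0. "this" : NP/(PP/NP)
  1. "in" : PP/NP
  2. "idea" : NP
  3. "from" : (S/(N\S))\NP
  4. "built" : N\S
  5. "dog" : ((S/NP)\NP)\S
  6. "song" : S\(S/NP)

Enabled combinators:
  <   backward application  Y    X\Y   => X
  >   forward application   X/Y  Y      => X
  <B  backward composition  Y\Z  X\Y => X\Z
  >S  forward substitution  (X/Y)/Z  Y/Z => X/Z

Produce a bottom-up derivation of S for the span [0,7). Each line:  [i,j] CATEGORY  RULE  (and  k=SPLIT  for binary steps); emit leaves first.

[0,1] NP/(PP/NP)  lex  "this"
[1,2] PP/NP  lex  "in"
[0,2] NP  >  k=1
[2,3] NP  lex  "idea"
[3,4] (S/(N\S))\NP  lex  "from"
[2,4] S/(N\S)  <  k=3
[4,5] N\S  lex  "built"
[2,5] S  >  k=4
[5,6] ((S/NP)\NP)\S  lex  "dog"
[2,6] (S/NP)\NP  <  k=5
[0,6] S/NP  <  k=2
[6,7] S\(S/NP)  lex  "song"
[0,7] S  <  k=6

[0,7] S   <
  [0,6] S/NP   <
    [0,2] NP   >
      [0,1] "this" : NP/(PP/NP)
      [1,2] "in" : PP/NP
    [2,6] (S/NP)\NP   <
      [2,5] S   >
        [2,4] S/(N\S)   <
          [2,3] "idea" : NP
          [3,4] "from" : (S/(N\S))\NP
        [4,5] "built" : N\S
      [5,6] "dog" : ((S/NP)\NP)\S
  [6,7] "song" : S\(S/NP)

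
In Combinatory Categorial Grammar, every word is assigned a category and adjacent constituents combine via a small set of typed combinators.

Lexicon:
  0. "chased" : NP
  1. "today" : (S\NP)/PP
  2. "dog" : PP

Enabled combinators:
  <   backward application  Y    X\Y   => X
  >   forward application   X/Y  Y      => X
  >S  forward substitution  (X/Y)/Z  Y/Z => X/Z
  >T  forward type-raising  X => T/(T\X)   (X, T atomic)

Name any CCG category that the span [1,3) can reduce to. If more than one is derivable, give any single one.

[0,3] S   >
  [0,1] S/(S\NP)   >T
    [0,1] "chased" : NP
  [1,3] S\NP   >
    [1,2] "today" : (S\NP)/PP
    [2,3] "dog" : PP

S\NP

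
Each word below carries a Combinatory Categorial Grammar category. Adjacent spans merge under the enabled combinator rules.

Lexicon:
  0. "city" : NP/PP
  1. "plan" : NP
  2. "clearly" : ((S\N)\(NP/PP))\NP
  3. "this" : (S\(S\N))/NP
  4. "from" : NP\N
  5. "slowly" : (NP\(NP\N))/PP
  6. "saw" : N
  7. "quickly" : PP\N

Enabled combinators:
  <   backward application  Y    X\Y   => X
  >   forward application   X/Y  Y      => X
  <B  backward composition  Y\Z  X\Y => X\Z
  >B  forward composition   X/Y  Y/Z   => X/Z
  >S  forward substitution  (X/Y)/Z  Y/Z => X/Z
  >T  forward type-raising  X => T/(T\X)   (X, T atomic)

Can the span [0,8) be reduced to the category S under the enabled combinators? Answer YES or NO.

YES

[0,8] S   <
  [0,3] S\N   <
    [0,1] "city" : NP/PP
    [1,3] (S\N)\(NP/PP)   <
      [1,2] "plan" : NP
      [2,3] "clearly" : ((S\N)\(NP/PP))\NP
  [3,8] S\(S\N)   >
    [3,4] "this" : (S\(S\N))/NP
    [4,8] NP   <
      [4,5] "from" : NP\N
      [5,8] NP\(NP\N)   >
        [5,6] "slowly" : (NP\(NP\N))/PP
        [6,8] PP   >
          [6,7] PP/(PP\N)   >T
            [6,7] "saw" : N
          [7,8] "quickly" : PP\N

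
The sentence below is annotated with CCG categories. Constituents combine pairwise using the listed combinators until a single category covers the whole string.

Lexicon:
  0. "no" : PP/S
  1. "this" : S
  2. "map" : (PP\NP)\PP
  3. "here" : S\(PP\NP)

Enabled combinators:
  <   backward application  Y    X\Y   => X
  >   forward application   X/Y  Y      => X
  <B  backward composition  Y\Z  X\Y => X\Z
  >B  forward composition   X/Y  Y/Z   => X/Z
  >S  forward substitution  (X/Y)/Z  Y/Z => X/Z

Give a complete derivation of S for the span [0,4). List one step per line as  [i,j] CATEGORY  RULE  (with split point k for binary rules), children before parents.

[0,4] S   <
  [0,2] PP   >
    [0,1] "no" : PP/S
    [1,2] "this" : S
  [2,4] S\PP   <B
    [2,3] "map" : (PP\NP)\PP
    [3,4] "here" : S\(PP\NP)

[0,1] PP/S  lex  "no"
[1,2] S  lex  "this"
[0,2] PP  >  k=1
[2,3] (PP\NP)\PP  lex  "map"
[3,4] S\(PP\NP)  lex  "here"
[2,4] S\PP  <B  k=3
[0,4] S  <  k=2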